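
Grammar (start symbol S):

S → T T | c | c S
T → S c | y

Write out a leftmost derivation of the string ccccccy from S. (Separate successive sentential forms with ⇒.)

S ⇒ cS ⇒ cTT ⇒ cScT ⇒ cTTcT ⇒ cScTcT ⇒ cccTcT ⇒ cccSccT ⇒ ccccccT ⇒ ccccccy

S ⇒ cS   [S → c S]
cS ⇒ cTT   [S → T T]
cTT ⇒ cScT   [T → S c]
cScT ⇒ cTTcT   [S → T T]
cTTcT ⇒ cScTcT   [T → S c]
cScTcT ⇒ cccTcT   [S → c]
cccTcT ⇒ cccSccT   [T → S c]
cccSccT ⇒ ccccccT   [S → c]
ccccccT ⇒ ccccccy   [T → y]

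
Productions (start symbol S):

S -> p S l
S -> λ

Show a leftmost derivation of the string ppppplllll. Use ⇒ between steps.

S ⇒ pSl   [S -> p S l]
pSl ⇒ ppSll   [S -> p S l]
ppSll ⇒ pppSlll   [S -> p S l]
pppSlll ⇒ ppppSllll   [S -> p S l]
ppppSllll ⇒ pppppSlllll   [S -> p S l]
pppppSlllll ⇒ ppppplllll   [S -> λ]

S⇒pSl⇒ppSll⇒pppSlll⇒ppppSllll⇒pppppSlllll⇒ppppplllll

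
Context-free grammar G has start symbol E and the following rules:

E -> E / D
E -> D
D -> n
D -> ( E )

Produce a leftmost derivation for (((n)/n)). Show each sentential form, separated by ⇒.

E ⇒ D ⇒ (E) ⇒ (D) ⇒ ((E)) ⇒ ((E/D)) ⇒ ((D/D)) ⇒ (((E)/D)) ⇒ (((D)/D)) ⇒ (((n)/D)) ⇒ (((n)/n))

E ⇒ D   [E -> D]
D ⇒ (E)   [D -> ( E )]
(E) ⇒ (D)   [E -> D]
(D) ⇒ ((E))   [D -> ( E )]
((E)) ⇒ ((E/D))   [E -> E / D]
((E/D)) ⇒ ((D/D))   [E -> D]
((D/D)) ⇒ (((E)/D))   [D -> ( E )]
(((E)/D)) ⇒ (((D)/D))   [E -> D]
(((D)/D)) ⇒ (((n)/D))   [D -> n]
(((n)/D)) ⇒ (((n)/n))   [D -> n]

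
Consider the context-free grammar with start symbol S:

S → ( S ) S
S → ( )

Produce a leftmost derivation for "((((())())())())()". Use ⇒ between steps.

S ⇒ (S)S ⇒ ((S)S)S ⇒ (((S)S)S)S ⇒ ((((S)S)S)S)S ⇒ ((((())S)S)S)S ⇒ ((((())())S)S)S ⇒ ((((())())())S)S ⇒ ((((())())())())S ⇒ ((((())())())())()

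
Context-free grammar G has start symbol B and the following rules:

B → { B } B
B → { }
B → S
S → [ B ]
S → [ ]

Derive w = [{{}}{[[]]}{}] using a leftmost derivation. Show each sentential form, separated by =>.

B=>S=>[B]=>[{B}B]=>[{{}}B]=>[{{}}{B}B]=>[{{}}{S}B]=>[{{}}{[B]}B]=>[{{}}{[S]}B]=>[{{}}{[[]]}B]=>[{{}}{[[]]}{}]

B => S   [B → S]
S => [B]   [S → [ B ]]
[B] => [{B}B]   [B → { B } B]
[{B}B] => [{{}}B]   [B → { }]
[{{}}B] => [{{}}{B}B]   [B → { B } B]
[{{}}{B}B] => [{{}}{S}B]   [B → S]
[{{}}{S}B] => [{{}}{[B]}B]   [S → [ B ]]
[{{}}{[B]}B] => [{{}}{[S]}B]   [B → S]
[{{}}{[S]}B] => [{{}}{[[]]}B]   [S → [ ]]
[{{}}{[[]]}B] => [{{}}{[[]]}{}]   [B → { }]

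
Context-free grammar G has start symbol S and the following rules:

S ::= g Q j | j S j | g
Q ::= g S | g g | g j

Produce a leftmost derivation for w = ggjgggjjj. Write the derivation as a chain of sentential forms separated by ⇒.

S ⇒ gQj   [S ::= g Q j]
gQj ⇒ ggSj   [Q ::= g S]
ggSj ⇒ ggjSjj   [S ::= j S j]
ggjSjj ⇒ ggjgQjjj   [S ::= g Q j]
ggjgQjjj ⇒ ggjggSjjj   [Q ::= g S]
ggjggSjjj ⇒ ggjgggjjj   [S ::= g]

S ⇒ gQj ⇒ ggSj ⇒ ggjSjj ⇒ ggjgQjjj ⇒ ggjggSjjj ⇒ ggjgggjjj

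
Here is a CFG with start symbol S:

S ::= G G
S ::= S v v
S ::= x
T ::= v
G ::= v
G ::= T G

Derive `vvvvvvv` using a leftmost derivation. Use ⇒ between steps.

S ⇒ Svv ⇒ Svvvv ⇒ GGvvvv ⇒ vGvvvv ⇒ vTGvvvv ⇒ vvGvvvv ⇒ vvvvvvv

S ⇒ Svv   [S ::= S v v]
Svv ⇒ Svvvv   [S ::= S v v]
Svvvv ⇒ GGvvvv   [S ::= G G]
GGvvvv ⇒ vGvvvv   [G ::= v]
vGvvvv ⇒ vTGvvvv   [G ::= T G]
vTGvvvv ⇒ vvGvvvv   [T ::= v]
vvGvvvv ⇒ vvvvvvv   [G ::= v]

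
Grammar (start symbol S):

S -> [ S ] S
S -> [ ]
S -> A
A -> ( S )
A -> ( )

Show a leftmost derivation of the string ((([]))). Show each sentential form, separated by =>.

S=>A=>(S)=>(A)=>((S))=>((A))=>(((S)))=>((([])))

S => A   [S -> A]
A => (S)   [A -> ( S )]
(S) => (A)   [S -> A]
(A) => ((S))   [A -> ( S )]
((S)) => ((A))   [S -> A]
((A)) => (((S)))   [A -> ( S )]
(((S))) => ((([])))   [S -> [ ]]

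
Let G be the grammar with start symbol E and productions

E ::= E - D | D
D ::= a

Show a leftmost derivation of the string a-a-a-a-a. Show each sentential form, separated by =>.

E => E-D => E-D-D => E-D-D-D => E-D-D-D-D => D-D-D-D-D => a-D-D-D-D => a-a-D-D-D => a-a-a-D-D => a-a-a-a-D => a-a-a-a-a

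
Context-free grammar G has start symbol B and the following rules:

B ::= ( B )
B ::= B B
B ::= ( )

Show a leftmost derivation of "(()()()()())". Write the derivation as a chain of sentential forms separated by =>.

B => (B)   [B ::= ( B )]
(B) => (BB)   [B ::= B B]
(BB) => (BBB)   [B ::= B B]
(BBB) => (BBBB)   [B ::= B B]
(BBBB) => (BBBBB)   [B ::= B B]
(BBBBB) => (()BBBB)   [B ::= ( )]
(()BBBB) => (()()BBB)   [B ::= ( )]
(()()BBB) => (()()()BB)   [B ::= ( )]
(()()()BB) => (()()()()B)   [B ::= ( )]
(()()()()B) => (()()()()())   [B ::= ( )]

B => (B) => (BB) => (BBB) => (BBBB) => (BBBBB) => (()BBBB) => (()()BBB) => (()()()BB) => (()()()()B) => (()()()()())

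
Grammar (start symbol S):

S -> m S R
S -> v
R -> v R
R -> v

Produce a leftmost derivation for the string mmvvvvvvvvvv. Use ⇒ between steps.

S⇒mSR⇒mmSRR⇒mmvRR⇒mmvvRR⇒mmvvvRR⇒mmvvvvRR⇒mmvvvvvRR⇒mmvvvvvvRR⇒mmvvvvvvvRR⇒mmvvvvvvvvRR⇒mmvvvvvvvvvR⇒mmvvvvvvvvvv

S ⇒ mSR   [S -> m S R]
mSR ⇒ mmSRR   [S -> m S R]
mmSRR ⇒ mmvRR   [S -> v]
mmvRR ⇒ mmvvRR   [R -> v R]
mmvvRR ⇒ mmvvvRR   [R -> v R]
mmvvvRR ⇒ mmvvvvRR   [R -> v R]
mmvvvvRR ⇒ mmvvvvvRR   [R -> v R]
mmvvvvvRR ⇒ mmvvvvvvRR   [R -> v R]
mmvvvvvvRR ⇒ mmvvvvvvvRR   [R -> v R]
mmvvvvvvvRR ⇒ mmvvvvvvvvRR   [R -> v R]
mmvvvvvvvvRR ⇒ mmvvvvvvvvvR   [R -> v]
mmvvvvvvvvvR ⇒ mmvvvvvvvvvv   [R -> v]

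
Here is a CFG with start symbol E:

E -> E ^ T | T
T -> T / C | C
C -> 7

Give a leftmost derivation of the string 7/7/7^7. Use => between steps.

E => E^T => T^T => T/C^T => T/C/C^T => C/C/C^T => 7/C/C^T => 7/7/C^T => 7/7/7^T => 7/7/7^C => 7/7/7^7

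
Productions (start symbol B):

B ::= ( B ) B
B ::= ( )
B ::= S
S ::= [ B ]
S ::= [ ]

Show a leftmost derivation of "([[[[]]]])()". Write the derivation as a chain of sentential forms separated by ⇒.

B⇒(B)B⇒(S)B⇒([B])B⇒([S])B⇒([[B]])B⇒([[S]])B⇒([[[B]]])B⇒([[[S]]])B⇒([[[[]]]])B⇒([[[[]]]])()

B ⇒ (B)B   [B ::= ( B ) B]
(B)B ⇒ (S)B   [B ::= S]
(S)B ⇒ ([B])B   [S ::= [ B ]]
([B])B ⇒ ([S])B   [B ::= S]
([S])B ⇒ ([[B]])B   [S ::= [ B ]]
([[B]])B ⇒ ([[S]])B   [B ::= S]
([[S]])B ⇒ ([[[B]]])B   [S ::= [ B ]]
([[[B]]])B ⇒ ([[[S]]])B   [B ::= S]
([[[S]]])B ⇒ ([[[[]]]])B   [S ::= [ ]]
([[[[]]]])B ⇒ ([[[[]]]])()   [B ::= ( )]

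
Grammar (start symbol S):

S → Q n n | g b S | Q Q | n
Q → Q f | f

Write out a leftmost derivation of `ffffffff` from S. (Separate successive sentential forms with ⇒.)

S ⇒ QQ ⇒ QfQ ⇒ QffQ ⇒ QfffQ ⇒ ffffQ ⇒ ffffQf ⇒ ffffQff ⇒ ffffQfff ⇒ ffffffff

S ⇒ QQ   [S → Q Q]
QQ ⇒ QfQ   [Q → Q f]
QfQ ⇒ QffQ   [Q → Q f]
QffQ ⇒ QfffQ   [Q → Q f]
QfffQ ⇒ ffffQ   [Q → f]
ffffQ ⇒ ffffQf   [Q → Q f]
ffffQf ⇒ ffffQff   [Q → Q f]
ffffQff ⇒ ffffQfff   [Q → Q f]
ffffQfff ⇒ ffffffff   [Q → f]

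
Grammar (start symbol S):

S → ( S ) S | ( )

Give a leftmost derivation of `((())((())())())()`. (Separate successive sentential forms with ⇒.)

S⇒(S)S⇒((S)S)S⇒((())S)S⇒((())(S)S)S⇒((())((S)S)S)S⇒((())((())S)S)S⇒((())((())())S)S⇒((())((())())())S⇒((())((())())())()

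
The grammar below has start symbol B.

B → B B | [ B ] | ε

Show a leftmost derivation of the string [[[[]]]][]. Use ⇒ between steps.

B ⇒ BB   [B → B B]
BB ⇒ [B]B   [B → [ B ]]
[B]B ⇒ [[B]]B   [B → [ B ]]
[[B]]B ⇒ [[[B]]]B   [B → [ B ]]
[[[B]]]B ⇒ [[[BB]]]B   [B → B B]
[[[BB]]]B ⇒ [[[[B]B]]]B   [B → [ B ]]
[[[[B]B]]]B ⇒ [[[[]B]]]B   [B → ε]
[[[[]B]]]B ⇒ [[[[]]]]B   [B → ε]
[[[[]]]]B ⇒ [[[[]]]][B]   [B → [ B ]]
[[[[]]]][B] ⇒ [[[[]]]][]   [B → ε]

B⇒BB⇒[B]B⇒[[B]]B⇒[[[B]]]B⇒[[[BB]]]B⇒[[[[B]B]]]B⇒[[[[]B]]]B⇒[[[[]]]]B⇒[[[[]]]][B]⇒[[[[]]]][]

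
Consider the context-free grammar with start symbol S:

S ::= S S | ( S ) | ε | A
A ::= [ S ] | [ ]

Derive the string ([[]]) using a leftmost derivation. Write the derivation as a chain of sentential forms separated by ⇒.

S ⇒ (S)   [S ::= ( S )]
(S) ⇒ (A)   [S ::= A]
(A) ⇒ ([S])   [A ::= [ S ]]
([S]) ⇒ ([A])   [S ::= A]
([A]) ⇒ ([[S]])   [A ::= [ S ]]
([[S]]) ⇒ ([[]])   [S ::= ε]

S ⇒ (S) ⇒ (A) ⇒ ([S]) ⇒ ([A]) ⇒ ([[S]]) ⇒ ([[]])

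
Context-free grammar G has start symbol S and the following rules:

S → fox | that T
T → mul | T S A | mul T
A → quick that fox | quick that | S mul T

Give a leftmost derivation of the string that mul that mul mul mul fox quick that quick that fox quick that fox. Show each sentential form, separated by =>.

S => that T => that T S A => that T S A S A => that mul S A S A => that mul that T A S A => that mul that mul T A S A => that mul that mul mul T A S A => that mul that mul mul T S A A S A => that mul that mul mul mul S A A S A => that mul that mul mul mul fox A A S A => that mul that mul mul mul fox quick that A S A => that mul that mul mul mul fox quick that quick that S A => that mul that mul mul mul fox quick that quick that fox A => that mul that mul mul mul fox quick that quick that fox quick that fox

S => that T   [S → that T]
that T => that T S A   [T → T S A]
that T S A => that T S A S A   [T → T S A]
that T S A S A => that mul S A S A   [T → mul]
that mul S A S A => that mul that T A S A   [S → that T]
that mul that T A S A => that mul that mul T A S A   [T → mul T]
that mul that mul T A S A => that mul that mul mul T A S A   [T → mul T]
that mul that mul mul T A S A => that mul that mul mul T S A A S A   [T → T S A]
that mul that mul mul T S A A S A => that mul that mul mul mul S A A S A   [T → mul]
that mul that mul mul mul S A A S A => that mul that mul mul mul fox A A S A   [S → fox]
that mul that mul mul mul fox A A S A => that mul that mul mul mul fox quick that A S A   [A → quick that]
that mul that mul mul mul fox quick that A S A => that mul that mul mul mul fox quick that quick that S A   [A → quick that]
that mul that mul mul mul fox quick that quick that S A => that mul that mul mul mul fox quick that quick that fox A   [S → fox]
that mul that mul mul mul fox quick that quick that fox A => that mul that mul mul mul fox quick that quick that fox quick that fox   [A → quick that fox]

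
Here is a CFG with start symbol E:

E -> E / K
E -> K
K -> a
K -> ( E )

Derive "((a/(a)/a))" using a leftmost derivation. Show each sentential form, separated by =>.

E => K => (E) => (K) => ((E)) => ((E/K)) => ((E/K/K)) => ((K/K/K)) => ((a/K/K)) => ((a/(E)/K)) => ((a/(K)/K)) => ((a/(a)/K)) => ((a/(a)/a))

E => K   [E -> K]
K => (E)   [K -> ( E )]
(E) => (K)   [E -> K]
(K) => ((E))   [K -> ( E )]
((E)) => ((E/K))   [E -> E / K]
((E/K)) => ((E/K/K))   [E -> E / K]
((E/K/K)) => ((K/K/K))   [E -> K]
((K/K/K)) => ((a/K/K))   [K -> a]
((a/K/K)) => ((a/(E)/K))   [K -> ( E )]
((a/(E)/K)) => ((a/(K)/K))   [E -> K]
((a/(K)/K)) => ((a/(a)/K))   [K -> a]
((a/(a)/K)) => ((a/(a)/a))   [K -> a]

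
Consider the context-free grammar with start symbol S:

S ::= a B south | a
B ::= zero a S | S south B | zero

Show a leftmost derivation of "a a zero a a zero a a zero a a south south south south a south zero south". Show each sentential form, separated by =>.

S => a B south => a S south B south => a a B south south B south => a a zero a S south south B south => a a zero a a B south south south B south => a a zero a a zero a S south south south B south => a a zero a a zero a a B south south south south B south => a a zero a a zero a a zero a S south south south south B south => a a zero a a zero a a zero a a south south south south B south => a a zero a a zero a a zero a a south south south south S south B south => a a zero a a zero a a zero a a south south south south a south B south => a a zero a a zero a a zero a a south south south south a south zero south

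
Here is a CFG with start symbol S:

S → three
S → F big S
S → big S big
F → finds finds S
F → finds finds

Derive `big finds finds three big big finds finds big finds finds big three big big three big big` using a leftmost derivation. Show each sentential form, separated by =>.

S => big S big   [S → big S big]
big S big => big F big S big   [S → F big S]
big F big S big => big finds finds S big S big   [F → finds finds S]
big finds finds S big S big => big finds finds three big S big   [S → three]
big finds finds three big S big => big finds finds three big big S big big   [S → big S big]
big finds finds three big big S big big => big finds finds three big big F big S big big   [S → F big S]
big finds finds three big big F big S big big => big finds finds three big big finds finds S big S big big   [F → finds finds S]
big finds finds three big big finds finds S big S big big => big finds finds three big big finds finds big S big big S big big   [S → big S big]
big finds finds three big big finds finds big S big big S big big => big finds finds three big big finds finds big F big S big big S big big   [S → F big S]
big finds finds three big big finds finds big F big S big big S big big => big finds finds three big big finds finds big finds finds big S big big S big big   [F → finds finds]
big finds finds three big big finds finds big finds finds big S big big S big big => big finds finds three big big finds finds big finds finds big three big big S big big   [S → three]
big finds finds three big big finds finds big finds finds big three big big S big big => big finds finds three big big finds finds big finds finds big three big big three big big   [S → three]

S => big S big => big F big S big => big finds finds S big S big => big finds finds three big S big => big finds finds three big big S big big => big finds finds three big big F big S big big => big finds finds three big big finds finds S big S big big => big finds finds three big big finds finds big S big big S big big => big finds finds three big big finds finds big F big S big big S big big => big finds finds three big big finds finds big finds finds big S big big S big big => big finds finds three big big finds finds big finds finds big three big big S big big => big finds finds three big big finds finds big finds finds big three big big three big big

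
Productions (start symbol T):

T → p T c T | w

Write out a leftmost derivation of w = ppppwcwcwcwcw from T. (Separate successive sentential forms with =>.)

T=>pTcT=>ppTcTcT=>pppTcTcTcT=>ppppTcTcTcTcT=>ppppwcTcTcTcT=>ppppwcwcTcTcT=>ppppwcwcwcTcT=>ppppwcwcwcwcT=>ppppwcwcwcwcw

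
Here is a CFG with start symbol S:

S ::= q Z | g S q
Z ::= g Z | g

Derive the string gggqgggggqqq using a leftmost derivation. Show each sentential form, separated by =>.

S => gSq   [S ::= g S q]
gSq => ggSqq   [S ::= g S q]
ggSqq => gggSqqq   [S ::= g S q]
gggSqqq => gggqZqqq   [S ::= q Z]
gggqZqqq => gggqgZqqq   [Z ::= g Z]
gggqgZqqq => gggqggZqqq   [Z ::= g Z]
gggqggZqqq => gggqgggZqqq   [Z ::= g Z]
gggqgggZqqq => gggqggggZqqq   [Z ::= g Z]
gggqggggZqqq => gggqgggggqqq   [Z ::= g]

S => gSq => ggSqq => gggSqqq => gggqZqqq => gggqgZqqq => gggqggZqqq => gggqgggZqqq => gggqggggZqqq => gggqgggggqqq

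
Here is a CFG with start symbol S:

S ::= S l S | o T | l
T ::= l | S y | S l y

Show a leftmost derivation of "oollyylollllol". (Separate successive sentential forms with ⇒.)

S ⇒ SlS   [S ::= S l S]
SlS ⇒ oTlS   [S ::= o T]
oTlS ⇒ oSylS   [T ::= S y]
oSylS ⇒ ooTylS   [S ::= o T]
ooTylS ⇒ ooSlyylS   [T ::= S l y]
ooSlyylS ⇒ oollyylS   [S ::= l]
oollyylS ⇒ oollyylSlS   [S ::= S l S]
oollyylSlS ⇒ oollyylSlSlS   [S ::= S l S]
oollyylSlSlS ⇒ oollyyloTlSlS   [S ::= o T]
oollyyloTlSlS ⇒ oollyylollSlS   [T ::= l]
oollyylollSlS ⇒ oollyylollllS   [S ::= l]
oollyylollllS ⇒ oollyylolllloT   [S ::= o T]
oollyylolllloT ⇒ oollyylollllol   [T ::= l]

S⇒SlS⇒oTlS⇒oSylS⇒ooTylS⇒ooSlyylS⇒oollyylS⇒oollyylSlS⇒oollyylSlSlS⇒oollyyloTlSlS⇒oollyylollSlS⇒oollyylollllS⇒oollyylolllloT⇒oollyylollllol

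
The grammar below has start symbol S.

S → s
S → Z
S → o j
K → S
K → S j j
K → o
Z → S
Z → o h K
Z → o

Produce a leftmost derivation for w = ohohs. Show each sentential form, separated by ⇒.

S ⇒ Z   [S → Z]
Z ⇒ ohK   [Z → o h K]
ohK ⇒ ohS   [K → S]
ohS ⇒ ohZ   [S → Z]
ohZ ⇒ ohohK   [Z → o h K]
ohohK ⇒ ohohS   [K → S]
ohohS ⇒ ohohs   [S → s]

S ⇒ Z ⇒ ohK ⇒ ohS ⇒ ohZ ⇒ ohohK ⇒ ohohS ⇒ ohohs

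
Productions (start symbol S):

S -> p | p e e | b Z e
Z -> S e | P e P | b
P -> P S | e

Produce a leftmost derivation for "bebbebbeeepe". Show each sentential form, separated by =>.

S => bZe => bPePe => bPSePe => bPSSePe => beSSePe => bebZeSePe => bebbeSePe => bebbebZeePe => bebbebbeePe => bebbebbeePSe => bebbebbeeeSe => bebbebbeeepe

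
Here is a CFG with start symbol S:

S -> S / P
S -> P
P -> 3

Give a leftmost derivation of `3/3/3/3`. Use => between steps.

S => S/P => S/P/P => S/P/P/P => P/P/P/P => 3/P/P/P => 3/3/P/P => 3/3/3/P => 3/3/3/3

S => S/P   [S -> S / P]
S/P => S/P/P   [S -> S / P]
S/P/P => S/P/P/P   [S -> S / P]
S/P/P/P => P/P/P/P   [S -> P]
P/P/P/P => 3/P/P/P   [P -> 3]
3/P/P/P => 3/3/P/P   [P -> 3]
3/3/P/P => 3/3/3/P   [P -> 3]
3/3/3/P => 3/3/3/3   [P -> 3]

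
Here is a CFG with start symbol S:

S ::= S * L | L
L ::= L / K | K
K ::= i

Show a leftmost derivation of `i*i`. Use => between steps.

S => S*L => L*L => K*L => i*L => i*K => i*i

S => S*L   [S ::= S * L]
S*L => L*L   [S ::= L]
L*L => K*L   [L ::= K]
K*L => i*L   [K ::= i]
i*L => i*K   [L ::= K]
i*K => i*i   [K ::= i]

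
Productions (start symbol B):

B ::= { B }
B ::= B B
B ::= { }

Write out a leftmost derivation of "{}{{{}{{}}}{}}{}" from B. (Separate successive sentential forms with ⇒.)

B ⇒ BB ⇒ BBB ⇒ {}BB ⇒ {}{B}B ⇒ {}{BB}B ⇒ {}{{B}B}B ⇒ {}{{BB}B}B ⇒ {}{{{}B}B}B ⇒ {}{{{}{B}}B}B ⇒ {}{{{}{{}}}B}B ⇒ {}{{{}{{}}}{}}B ⇒ {}{{{}{{}}}{}}{}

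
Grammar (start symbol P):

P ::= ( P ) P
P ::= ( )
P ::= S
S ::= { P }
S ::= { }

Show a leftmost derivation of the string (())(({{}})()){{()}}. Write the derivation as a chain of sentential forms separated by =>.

P => (P)P   [P ::= ( P ) P]
(P)P => (())P   [P ::= ( )]
(())P => (())(P)P   [P ::= ( P ) P]
(())(P)P => (())((P)P)P   [P ::= ( P ) P]
(())((P)P)P => (())((S)P)P   [P ::= S]
(())((S)P)P => (())(({P})P)P   [S ::= { P }]
(())(({P})P)P => (())(({S})P)P   [P ::= S]
(())(({S})P)P => (())(({{}})P)P   [S ::= { }]
(())(({{}})P)P => (())(({{}})())P   [P ::= ( )]
(())(({{}})())P => (())(({{}})())S   [P ::= S]
(())(({{}})())S => (())(({{}})()){P}   [S ::= { P }]
(())(({{}})()){P} => (())(({{}})()){S}   [P ::= S]
(())(({{}})()){S} => (())(({{}})()){{P}}   [S ::= { P }]
(())(({{}})()){{P}} => (())(({{}})()){{()}}   [P ::= ( )]

P => (P)P => (())P => (())(P)P => (())((P)P)P => (())((S)P)P => (())(({P})P)P => (())(({S})P)P => (())(({{}})P)P => (())(({{}})())P => (())(({{}})())S => (())(({{}})()){P} => (())(({{}})()){S} => (())(({{}})()){{P}} => (())(({{}})()){{()}}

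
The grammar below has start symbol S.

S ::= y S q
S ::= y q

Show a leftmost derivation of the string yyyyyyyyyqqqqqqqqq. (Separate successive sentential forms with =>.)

S => ySq   [S ::= y S q]
ySq => yySqq   [S ::= y S q]
yySqq => yyySqqq   [S ::= y S q]
yyySqqq => yyyySqqqq   [S ::= y S q]
yyyySqqqq => yyyyySqqqqq   [S ::= y S q]
yyyyySqqqqq => yyyyyySqqqqqq   [S ::= y S q]
yyyyyySqqqqqq => yyyyyyySqqqqqqq   [S ::= y S q]
yyyyyyySqqqqqqq => yyyyyyyySqqqqqqqq   [S ::= y S q]
yyyyyyyySqqqqqqqq => yyyyyyyyyqqqqqqqqq   [S ::= y q]

S=>ySq=>yySqq=>yyySqqq=>yyyySqqqq=>yyyyySqqqqq=>yyyyyySqqqqqq=>yyyyyyySqqqqqqq=>yyyyyyyySqqqqqqqq=>yyyyyyyyyqqqqqqqqq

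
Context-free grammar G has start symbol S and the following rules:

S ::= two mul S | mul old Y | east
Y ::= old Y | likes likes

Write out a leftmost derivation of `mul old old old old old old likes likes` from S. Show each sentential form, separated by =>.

S => mul old Y => mul old old Y => mul old old old Y => mul old old old old Y => mul old old old old old Y => mul old old old old old old Y => mul old old old old old old likes likes

S => mul old Y   [S ::= mul old Y]
mul old Y => mul old old Y   [Y ::= old Y]
mul old old Y => mul old old old Y   [Y ::= old Y]
mul old old old Y => mul old old old old Y   [Y ::= old Y]
mul old old old old Y => mul old old old old old Y   [Y ::= old Y]
mul old old old old old Y => mul old old old old old old Y   [Y ::= old Y]
mul old old old old old old Y => mul old old old old old old likes likes   [Y ::= likes likes]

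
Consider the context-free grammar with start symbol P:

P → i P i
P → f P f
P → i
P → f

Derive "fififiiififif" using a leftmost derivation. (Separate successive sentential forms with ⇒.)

P⇒fPf⇒fiPif⇒fifPfif⇒fifiPifif⇒fififPfifif⇒fififiPififif⇒fififiiififif

P ⇒ fPf   [P → f P f]
fPf ⇒ fiPif   [P → i P i]
fiPif ⇒ fifPfif   [P → f P f]
fifPfif ⇒ fifiPifif   [P → i P i]
fifiPifif ⇒ fififPfifif   [P → f P f]
fififPfifif ⇒ fififiPififif   [P → i P i]
fififiPififif ⇒ fififiiififif   [P → i]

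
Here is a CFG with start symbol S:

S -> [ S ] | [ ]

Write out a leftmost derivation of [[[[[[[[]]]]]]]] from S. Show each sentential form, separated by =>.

S => [S]   [S -> [ S ]]
[S] => [[S]]   [S -> [ S ]]
[[S]] => [[[S]]]   [S -> [ S ]]
[[[S]]] => [[[[S]]]]   [S -> [ S ]]
[[[[S]]]] => [[[[[S]]]]]   [S -> [ S ]]
[[[[[S]]]]] => [[[[[[S]]]]]]   [S -> [ S ]]
[[[[[[S]]]]]] => [[[[[[[S]]]]]]]   [S -> [ S ]]
[[[[[[[S]]]]]]] => [[[[[[[[]]]]]]]]   [S -> [ ]]

S => [S] => [[S]] => [[[S]]] => [[[[S]]]] => [[[[[S]]]]] => [[[[[[S]]]]]] => [[[[[[[S]]]]]]] => [[[[[[[[]]]]]]]]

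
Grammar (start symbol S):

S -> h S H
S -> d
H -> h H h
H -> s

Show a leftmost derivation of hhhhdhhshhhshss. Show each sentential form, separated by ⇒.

S ⇒ hSH   [S -> h S H]
hSH ⇒ hhSHH   [S -> h S H]
hhSHH ⇒ hhhSHHH   [S -> h S H]
hhhSHHH ⇒ hhhhSHHHH   [S -> h S H]
hhhhSHHHH ⇒ hhhhdHHHH   [S -> d]
hhhhdHHHH ⇒ hhhhdhHhHHH   [H -> h H h]
hhhhdhHhHHH ⇒ hhhhdhhHhhHHH   [H -> h H h]
hhhhdhhHhhHHH ⇒ hhhhdhhshhHHH   [H -> s]
hhhhdhhshhHHH ⇒ hhhhdhhshhhHhHH   [H -> h H h]
hhhhdhhshhhHhHH ⇒ hhhhdhhshhhshHH   [H -> s]
hhhhdhhshhhshHH ⇒ hhhhdhhshhhshsH   [H -> s]
hhhhdhhshhhshsH ⇒ hhhhdhhshhhshss   [H -> s]

S ⇒ hSH ⇒ hhSHH ⇒ hhhSHHH ⇒ hhhhSHHHH ⇒ hhhhdHHHH ⇒ hhhhdhHhHHH ⇒ hhhhdhhHhhHHH ⇒ hhhhdhhshhHHH ⇒ hhhhdhhshhhHhHH ⇒ hhhhdhhshhhshHH ⇒ hhhhdhhshhhshsH ⇒ hhhhdhhshhhshss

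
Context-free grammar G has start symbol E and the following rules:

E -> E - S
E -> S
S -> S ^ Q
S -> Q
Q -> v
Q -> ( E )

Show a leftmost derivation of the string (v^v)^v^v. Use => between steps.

E => S   [E -> S]
S => S^Q   [S -> S ^ Q]
S^Q => S^Q^Q   [S -> S ^ Q]
S^Q^Q => Q^Q^Q   [S -> Q]
Q^Q^Q => (E)^Q^Q   [Q -> ( E )]
(E)^Q^Q => (S)^Q^Q   [E -> S]
(S)^Q^Q => (S^Q)^Q^Q   [S -> S ^ Q]
(S^Q)^Q^Q => (Q^Q)^Q^Q   [S -> Q]
(Q^Q)^Q^Q => (v^Q)^Q^Q   [Q -> v]
(v^Q)^Q^Q => (v^v)^Q^Q   [Q -> v]
(v^v)^Q^Q => (v^v)^v^Q   [Q -> v]
(v^v)^v^Q => (v^v)^v^v   [Q -> v]

E => S => S^Q => S^Q^Q => Q^Q^Q => (E)^Q^Q => (S)^Q^Q => (S^Q)^Q^Q => (Q^Q)^Q^Q => (v^Q)^Q^Q => (v^v)^Q^Q => (v^v)^v^Q => (v^v)^v^v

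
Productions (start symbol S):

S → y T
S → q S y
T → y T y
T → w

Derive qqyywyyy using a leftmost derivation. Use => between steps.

S => qSy => qqSyy => qqyTyy => qqyyTyyy => qqyywyyy

S => qSy   [S → q S y]
qSy => qqSyy   [S → q S y]
qqSyy => qqyTyy   [S → y T]
qqyTyy => qqyyTyyy   [T → y T y]
qqyyTyyy => qqyywyyy   [T → w]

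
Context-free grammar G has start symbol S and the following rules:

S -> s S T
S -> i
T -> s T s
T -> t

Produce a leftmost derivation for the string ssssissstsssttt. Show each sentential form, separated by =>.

S => sST => ssSTT => sssSTTT => ssssSTTTT => ssssiTTTT => ssssisTsTTT => ssssissTssTTT => ssssisssTsssTTT => ssssissstsssTTT => ssssissstssstTT => ssssissstsssttT => ssssissstsssttt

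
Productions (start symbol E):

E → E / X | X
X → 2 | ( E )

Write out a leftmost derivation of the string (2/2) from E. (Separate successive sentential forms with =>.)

E => X => (E) => (E/X) => (X/X) => (2/X) => (2/2)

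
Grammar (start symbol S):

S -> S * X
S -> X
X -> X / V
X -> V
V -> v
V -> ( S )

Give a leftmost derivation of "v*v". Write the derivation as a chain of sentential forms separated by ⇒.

S ⇒ S*X ⇒ X*X ⇒ V*X ⇒ v*X ⇒ v*V ⇒ v*v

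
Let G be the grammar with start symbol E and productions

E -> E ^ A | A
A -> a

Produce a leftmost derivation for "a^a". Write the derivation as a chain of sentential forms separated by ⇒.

E ⇒ E^A ⇒ A^A ⇒ a^A ⇒ a^a

E ⇒ E^A   [E -> E ^ A]
E^A ⇒ A^A   [E -> A]
A^A ⇒ a^A   [A -> a]
a^A ⇒ a^a   [A -> a]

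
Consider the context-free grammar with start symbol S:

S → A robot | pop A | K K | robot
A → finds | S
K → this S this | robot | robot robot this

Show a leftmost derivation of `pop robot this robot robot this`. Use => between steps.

S => pop A => pop S => pop K K => pop robot K => pop robot this S this => pop robot this K K this => pop robot this robot K this => pop robot this robot robot this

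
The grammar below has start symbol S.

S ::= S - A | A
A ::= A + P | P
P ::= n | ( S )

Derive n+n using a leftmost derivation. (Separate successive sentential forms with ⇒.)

S ⇒ A ⇒ A+P ⇒ P+P ⇒ n+P ⇒ n+n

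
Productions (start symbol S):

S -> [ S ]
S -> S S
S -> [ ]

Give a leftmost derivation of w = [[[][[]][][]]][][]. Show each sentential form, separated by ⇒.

S ⇒ SS ⇒ SSS ⇒ [S]SS ⇒ [[S]]SS ⇒ [[SS]]SS ⇒ [[SSS]]SS ⇒ [[SSSS]]SS ⇒ [[[]SSS]]SS ⇒ [[[][S]SS]]SS ⇒ [[[][[]]SS]]SS ⇒ [[[][[]][]S]]SS ⇒ [[[][[]][][]]]SS ⇒ [[[][[]][][]]][]S ⇒ [[[][[]][][]]][][]

S ⇒ SS   [S -> S S]
SS ⇒ SSS   [S -> S S]
SSS ⇒ [S]SS   [S -> [ S ]]
[S]SS ⇒ [[S]]SS   [S -> [ S ]]
[[S]]SS ⇒ [[SS]]SS   [S -> S S]
[[SS]]SS ⇒ [[SSS]]SS   [S -> S S]
[[SSS]]SS ⇒ [[SSSS]]SS   [S -> S S]
[[SSSS]]SS ⇒ [[[]SSS]]SS   [S -> [ ]]
[[[]SSS]]SS ⇒ [[[][S]SS]]SS   [S -> [ S ]]
[[[][S]SS]]SS ⇒ [[[][[]]SS]]SS   [S -> [ ]]
[[[][[]]SS]]SS ⇒ [[[][[]][]S]]SS   [S -> [ ]]
[[[][[]][]S]]SS ⇒ [[[][[]][][]]]SS   [S -> [ ]]
[[[][[]][][]]]SS ⇒ [[[][[]][][]]][]S   [S -> [ ]]
[[[][[]][][]]][]S ⇒ [[[][[]][][]]][][]   [S -> [ ]]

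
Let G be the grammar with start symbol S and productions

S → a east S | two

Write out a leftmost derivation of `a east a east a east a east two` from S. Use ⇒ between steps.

S ⇒ a east S ⇒ a east a east S ⇒ a east a east a east S ⇒ a east a east a east a east S ⇒ a east a east a east a east two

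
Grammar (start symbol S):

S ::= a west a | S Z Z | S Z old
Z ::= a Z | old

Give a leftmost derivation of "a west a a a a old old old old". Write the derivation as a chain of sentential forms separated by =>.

S => S Z old => S Z Z Z old => a west a Z Z Z old => a west a a Z Z Z old => a west a a a Z Z Z old => a west a a a a Z Z Z old => a west a a a a old Z Z old => a west a a a a old old Z old => a west a a a a old old old old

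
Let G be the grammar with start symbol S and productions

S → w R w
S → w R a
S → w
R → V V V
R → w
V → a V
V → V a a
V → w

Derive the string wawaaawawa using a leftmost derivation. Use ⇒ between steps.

S ⇒ wRa ⇒ wVVVa ⇒ waVVVa ⇒ waVaaVVa ⇒ wawaaVVa ⇒ wawaaaVVa ⇒ wawaaawVa ⇒ wawaaawaVa ⇒ wawaaawawa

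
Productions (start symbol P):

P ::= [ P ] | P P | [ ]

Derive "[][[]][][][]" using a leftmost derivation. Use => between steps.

P => PP => []P => []PP => []PPP => [][P]PP => [][[]]PP => [][[]]PPP => [][[]][]PP => [][[]][][]P => [][[]][][][]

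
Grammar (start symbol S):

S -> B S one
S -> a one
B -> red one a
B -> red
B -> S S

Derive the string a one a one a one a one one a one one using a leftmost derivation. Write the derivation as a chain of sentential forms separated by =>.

S => B S one => S S S one => a one S S one => a one B S one S one => a one S S S one S one => a one a one S S one S one => a one a one a one S one S one => a one a one a one a one one S one => a one a one a one a one one a one one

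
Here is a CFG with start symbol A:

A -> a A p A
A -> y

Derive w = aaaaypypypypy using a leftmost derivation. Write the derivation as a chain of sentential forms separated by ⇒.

A ⇒ aApA   [A -> a A p A]
aApA ⇒ aaApApA   [A -> a A p A]
aaApApA ⇒ aaaApApApA   [A -> a A p A]
aaaApApApA ⇒ aaaaApApApApA   [A -> a A p A]
aaaaApApApApA ⇒ aaaaypApApApA   [A -> y]
aaaaypApApApA ⇒ aaaaypypApApA   [A -> y]
aaaaypypApApA ⇒ aaaaypypypApA   [A -> y]
aaaaypypypApA ⇒ aaaaypypypypA   [A -> y]
aaaaypypypypA ⇒ aaaaypypypypy   [A -> y]

A ⇒ aApA ⇒ aaApApA ⇒ aaaApApApA ⇒ aaaaApApApApA ⇒ aaaaypApApApA ⇒ aaaaypypApApA ⇒ aaaaypypypApA ⇒ aaaaypypypypA ⇒ aaaaypypypypy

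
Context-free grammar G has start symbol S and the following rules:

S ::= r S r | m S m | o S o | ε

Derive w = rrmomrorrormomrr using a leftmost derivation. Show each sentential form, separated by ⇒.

S ⇒ rSr   [S ::= r S r]
rSr ⇒ rrSrr   [S ::= r S r]
rrSrr ⇒ rrmSmrr   [S ::= m S m]
rrmSmrr ⇒ rrmoSomrr   [S ::= o S o]
rrmoSomrr ⇒ rrmomSmomrr   [S ::= m S m]
rrmomSmomrr ⇒ rrmomrSrmomrr   [S ::= r S r]
rrmomrSrmomrr ⇒ rrmomroSormomrr   [S ::= o S o]
rrmomroSormomrr ⇒ rrmomrorSrormomrr   [S ::= r S r]
rrmomrorSrormomrr ⇒ rrmomrorrormomrr   [S ::= ε]

S⇒rSr⇒rrSrr⇒rrmSmrr⇒rrmoSomrr⇒rrmomSmomrr⇒rrmomrSrmomrr⇒rrmomroSormomrr⇒rrmomrorSrormomrr⇒rrmomrorrormomrr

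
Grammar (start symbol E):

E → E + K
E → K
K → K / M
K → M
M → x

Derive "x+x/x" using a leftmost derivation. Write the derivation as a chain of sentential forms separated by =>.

E => E+K => K+K => M+K => x+K => x+K/M => x+M/M => x+x/M => x+x/x

E => E+K   [E → E + K]
E+K => K+K   [E → K]
K+K => M+K   [K → M]
M+K => x+K   [M → x]
x+K => x+K/M   [K → K / M]
x+K/M => x+M/M   [K → M]
x+M/M => x+x/M   [M → x]
x+x/M => x+x/x   [M → x]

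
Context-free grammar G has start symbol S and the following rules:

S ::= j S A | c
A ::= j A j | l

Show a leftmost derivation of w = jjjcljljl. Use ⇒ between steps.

S ⇒ jSA ⇒ jjSAA ⇒ jjjSAAA ⇒ jjjcAAA ⇒ jjjclAA ⇒ jjjcljAjA ⇒ jjjcljljA ⇒ jjjcljljl

S ⇒ jSA   [S ::= j S A]
jSA ⇒ jjSAA   [S ::= j S A]
jjSAA ⇒ jjjSAAA   [S ::= j S A]
jjjSAAA ⇒ jjjcAAA   [S ::= c]
jjjcAAA ⇒ jjjclAA   [A ::= l]
jjjclAA ⇒ jjjcljAjA   [A ::= j A j]
jjjcljAjA ⇒ jjjcljljA   [A ::= l]
jjjcljljA ⇒ jjjcljljl   [A ::= l]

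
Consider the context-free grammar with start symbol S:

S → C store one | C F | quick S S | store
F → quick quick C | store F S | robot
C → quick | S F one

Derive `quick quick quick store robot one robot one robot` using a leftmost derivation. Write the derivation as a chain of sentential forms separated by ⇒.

S ⇒ C F   [S → C F]
C F ⇒ S F one F   [C → S F one]
S F one F ⇒ C F F one F   [S → C F]
C F F one F ⇒ quick F F one F   [C → quick]
quick F F one F ⇒ quick quick quick C F one F   [F → quick quick C]
quick quick quick C F one F ⇒ quick quick quick S F one F one F   [C → S F one]
quick quick quick S F one F one F ⇒ quick quick quick store F one F one F   [S → store]
quick quick quick store F one F one F ⇒ quick quick quick store robot one F one F   [F → robot]
quick quick quick store robot one F one F ⇒ quick quick quick store robot one robot one F   [F → robot]
quick quick quick store robot one robot one F ⇒ quick quick quick store robot one robot one robot   [F → robot]

S ⇒ C F ⇒ S F one F ⇒ C F F one F ⇒ quick F F one F ⇒ quick quick quick C F one F ⇒ quick quick quick S F one F one F ⇒ quick quick quick store F one F one F ⇒ quick quick quick store robot one F one F ⇒ quick quick quick store robot one robot one F ⇒ quick quick quick store robot one robot one robot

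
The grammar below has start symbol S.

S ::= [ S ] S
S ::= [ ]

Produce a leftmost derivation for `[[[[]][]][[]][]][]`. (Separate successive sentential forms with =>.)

S => [S]S => [[S]S]S => [[[S]S]S]S => [[[[]]S]S]S => [[[[]][]]S]S => [[[[]][]][S]S]S => [[[[]][]][[]]S]S => [[[[]][]][[]][]]S => [[[[]][]][[]][]][]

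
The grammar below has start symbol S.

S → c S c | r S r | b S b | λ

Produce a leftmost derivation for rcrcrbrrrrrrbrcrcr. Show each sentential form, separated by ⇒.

S ⇒ rSr   [S → r S r]
rSr ⇒ rcScr   [S → c S c]
rcScr ⇒ rcrSrcr   [S → r S r]
rcrSrcr ⇒ rcrcScrcr   [S → c S c]
rcrcScrcr ⇒ rcrcrSrcrcr   [S → r S r]
rcrcrSrcrcr ⇒ rcrcrbSbrcrcr   [S → b S b]
rcrcrbSbrcrcr ⇒ rcrcrbrSrbrcrcr   [S → r S r]
rcrcrbrSrbrcrcr ⇒ rcrcrbrrSrrbrcrcr   [S → r S r]
rcrcrbrrSrrbrcrcr ⇒ rcrcrbrrrSrrrbrcrcr   [S → r S r]
rcrcrbrrrSrrrbrcrcr ⇒ rcrcrbrrrrrrbrcrcr   [S → λ]

S ⇒ rSr ⇒ rcScr ⇒ rcrSrcr ⇒ rcrcScrcr ⇒ rcrcrSrcrcr ⇒ rcrcrbSbrcrcr ⇒ rcrcrbrSrbrcrcr ⇒ rcrcrbrrSrrbrcrcr ⇒ rcrcrbrrrSrrrbrcrcr ⇒ rcrcrbrrrrrrbrcrcr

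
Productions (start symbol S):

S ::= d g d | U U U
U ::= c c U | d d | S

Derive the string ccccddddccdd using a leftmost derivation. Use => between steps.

S=>UUU=>ccUUU=>ccccUUU=>ccccddUU=>ccccddddU=>ccccddddccU=>ccccddddccdd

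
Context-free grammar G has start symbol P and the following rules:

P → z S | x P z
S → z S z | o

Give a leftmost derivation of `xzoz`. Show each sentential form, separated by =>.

P=>xPz=>xzSz=>xzoz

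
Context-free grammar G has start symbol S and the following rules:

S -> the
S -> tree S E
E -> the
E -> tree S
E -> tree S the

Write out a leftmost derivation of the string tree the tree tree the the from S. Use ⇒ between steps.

S ⇒ tree S E ⇒ tree the E ⇒ tree the tree S ⇒ tree the tree tree S E ⇒ tree the tree tree the E ⇒ tree the tree tree the the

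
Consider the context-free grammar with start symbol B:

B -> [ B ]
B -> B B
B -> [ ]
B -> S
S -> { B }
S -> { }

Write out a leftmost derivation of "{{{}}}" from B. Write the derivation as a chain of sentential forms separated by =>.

B => S => {B} => {S} => {{B}} => {{S}} => {{{}}}

B => S   [B -> S]
S => {B}   [S -> { B }]
{B} => {S}   [B -> S]
{S} => {{B}}   [S -> { B }]
{{B}} => {{S}}   [B -> S]
{{S}} => {{{}}}   [S -> { }]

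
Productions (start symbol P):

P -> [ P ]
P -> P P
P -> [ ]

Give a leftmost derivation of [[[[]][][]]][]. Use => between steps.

P=>PP=>[P]P=>[[P]]P=>[[PP]]P=>[[PPP]]P=>[[[P]PP]]P=>[[[[]]PP]]P=>[[[[]][]P]]P=>[[[[]][][]]]P=>[[[[]][][]]][]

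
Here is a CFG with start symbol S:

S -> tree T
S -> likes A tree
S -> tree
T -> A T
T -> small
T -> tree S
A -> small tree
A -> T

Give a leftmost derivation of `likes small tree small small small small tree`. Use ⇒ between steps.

S ⇒ likes A tree ⇒ likes T tree ⇒ likes A T tree ⇒ likes T T tree ⇒ likes A T T tree ⇒ likes T T T tree ⇒ likes A T T T tree ⇒ likes T T T T tree ⇒ likes A T T T T tree ⇒ likes small tree T T T T tree ⇒ likes small tree small T T T tree ⇒ likes small tree small small T T tree ⇒ likes small tree small small small T tree ⇒ likes small tree small small small small tree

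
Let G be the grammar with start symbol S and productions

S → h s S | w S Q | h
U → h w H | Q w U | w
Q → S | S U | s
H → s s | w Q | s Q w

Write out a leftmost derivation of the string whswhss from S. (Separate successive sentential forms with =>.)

S => wSQ   [S → w S Q]
wSQ => whsSQ   [S → h s S]
whsSQ => whswSQQ   [S → w S Q]
whswSQQ => whswhQQ   [S → h]
whswhQQ => whswhsQ   [Q → s]
whswhsQ => whswhss   [Q → s]

S => wSQ => whsSQ => whswSQQ => whswhQQ => whswhsQ => whswhss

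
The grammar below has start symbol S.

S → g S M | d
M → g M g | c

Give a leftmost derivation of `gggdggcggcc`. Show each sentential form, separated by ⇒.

S ⇒ gSM   [S → g S M]
gSM ⇒ ggSMM   [S → g S M]
ggSMM ⇒ gggSMMM   [S → g S M]
gggSMMM ⇒ gggdMMM   [S → d]
gggdMMM ⇒ gggdgMgMM   [M → g M g]
gggdgMgMM ⇒ gggdggMggMM   [M → g M g]
gggdggMggMM ⇒ gggdggcggMM   [M → c]
gggdggcggMM ⇒ gggdggcggcM   [M → c]
gggdggcggcM ⇒ gggdggcggcc   [M → c]

S ⇒ gSM ⇒ ggSMM ⇒ gggSMMM ⇒ gggdMMM ⇒ gggdgMgMM ⇒ gggdggMggMM ⇒ gggdggcggMM ⇒ gggdggcggcM ⇒ gggdggcggcc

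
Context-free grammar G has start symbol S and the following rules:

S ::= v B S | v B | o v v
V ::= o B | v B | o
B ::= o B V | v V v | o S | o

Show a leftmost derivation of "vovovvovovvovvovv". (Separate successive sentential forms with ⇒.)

S⇒vBS⇒voSS⇒vovBSS⇒vovoSSS⇒vovovBSSS⇒vovovvVvSSS⇒vovovvovSSS⇒vovovvovovvSS⇒vovovvovovvovvS⇒vovovvovovvovvovv

S ⇒ vBS   [S ::= v B S]
vBS ⇒ voSS   [B ::= o S]
voSS ⇒ vovBSS   [S ::= v B S]
vovBSS ⇒ vovoSSS   [B ::= o S]
vovoSSS ⇒ vovovBSSS   [S ::= v B S]
vovovBSSS ⇒ vovovvVvSSS   [B ::= v V v]
vovovvVvSSS ⇒ vovovvovSSS   [V ::= o]
vovovvovSSS ⇒ vovovvovovvSS   [S ::= o v v]
vovovvovovvSS ⇒ vovovvovovvovvS   [S ::= o v v]
vovovvovovvovvS ⇒ vovovvovovvovvovv   [S ::= o v v]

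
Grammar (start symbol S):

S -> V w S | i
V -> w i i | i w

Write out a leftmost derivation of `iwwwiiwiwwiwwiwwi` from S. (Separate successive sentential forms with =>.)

S=>VwS=>iwwS=>iwwVwS=>iwwwiiwS=>iwwwiiwVwS=>iwwwiiwiwwS=>iwwwiiwiwwVwS=>iwwwiiwiwwiwwS=>iwwwiiwiwwiwwVwS=>iwwwiiwiwwiwwiwwS=>iwwwiiwiwwiwwiwwi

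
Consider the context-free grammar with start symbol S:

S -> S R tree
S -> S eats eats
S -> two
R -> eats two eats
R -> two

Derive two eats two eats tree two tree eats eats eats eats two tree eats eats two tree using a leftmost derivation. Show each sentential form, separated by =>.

S => S R tree => S eats eats R tree => S R tree eats eats R tree => S eats eats R tree eats eats R tree => S eats eats eats eats R tree eats eats R tree => S R tree eats eats eats eats R tree eats eats R tree => S R tree R tree eats eats eats eats R tree eats eats R tree => two R tree R tree eats eats eats eats R tree eats eats R tree => two eats two eats tree R tree eats eats eats eats R tree eats eats R tree => two eats two eats tree two tree eats eats eats eats R tree eats eats R tree => two eats two eats tree two tree eats eats eats eats two tree eats eats R tree => two eats two eats tree two tree eats eats eats eats two tree eats eats two tree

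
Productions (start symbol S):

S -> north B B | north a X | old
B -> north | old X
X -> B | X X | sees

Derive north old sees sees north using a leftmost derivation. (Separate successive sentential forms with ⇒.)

S ⇒ north B B   [S -> north B B]
north B B ⇒ north old X B   [B -> old X]
north old X B ⇒ north old X X B   [X -> X X]
north old X X B ⇒ north old sees X B   [X -> sees]
north old sees X B ⇒ north old sees sees B   [X -> sees]
north old sees sees B ⇒ north old sees sees north   [B -> north]

S ⇒ north B B ⇒ north old X B ⇒ north old X X B ⇒ north old sees X B ⇒ north old sees sees B ⇒ north old sees sees north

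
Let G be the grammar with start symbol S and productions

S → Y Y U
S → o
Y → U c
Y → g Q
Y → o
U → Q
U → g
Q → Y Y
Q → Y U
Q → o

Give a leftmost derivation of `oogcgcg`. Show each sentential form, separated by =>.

S => YYU => oYU => oUcU => oQcU => oYUcU => oUcUcU => oQcUcU => oYUcUcU => ooUcUcU => oogcUcU => oogcgcU => oogcgcg

S => YYU   [S → Y Y U]
YYU => oYU   [Y → o]
oYU => oUcU   [Y → U c]
oUcU => oQcU   [U → Q]
oQcU => oYUcU   [Q → Y U]
oYUcU => oUcUcU   [Y → U c]
oUcUcU => oQcUcU   [U → Q]
oQcUcU => oYUcUcU   [Q → Y U]
oYUcUcU => ooUcUcU   [Y → o]
ooUcUcU => oogcUcU   [U → g]
oogcUcU => oogcgcU   [U → g]
oogcgcU => oogcgcg   [U → g]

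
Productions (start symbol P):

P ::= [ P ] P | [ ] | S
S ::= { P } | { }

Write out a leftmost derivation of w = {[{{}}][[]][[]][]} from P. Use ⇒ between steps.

P⇒S⇒{P}⇒{[P]P}⇒{[S]P}⇒{[{P}]P}⇒{[{S}]P}⇒{[{{}}]P}⇒{[{{}}][P]P}⇒{[{{}}][[]]P}⇒{[{{}}][[]][P]P}⇒{[{{}}][[]][[]]P}⇒{[{{}}][[]][[]][]}

P ⇒ S   [P ::= S]
S ⇒ {P}   [S ::= { P }]
{P} ⇒ {[P]P}   [P ::= [ P ] P]
{[P]P} ⇒ {[S]P}   [P ::= S]
{[S]P} ⇒ {[{P}]P}   [S ::= { P }]
{[{P}]P} ⇒ {[{S}]P}   [P ::= S]
{[{S}]P} ⇒ {[{{}}]P}   [S ::= { }]
{[{{}}]P} ⇒ {[{{}}][P]P}   [P ::= [ P ] P]
{[{{}}][P]P} ⇒ {[{{}}][[]]P}   [P ::= [ ]]
{[{{}}][[]]P} ⇒ {[{{}}][[]][P]P}   [P ::= [ P ] P]
{[{{}}][[]][P]P} ⇒ {[{{}}][[]][[]]P}   [P ::= [ ]]
{[{{}}][[]][[]]P} ⇒ {[{{}}][[]][[]][]}   [P ::= [ ]]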